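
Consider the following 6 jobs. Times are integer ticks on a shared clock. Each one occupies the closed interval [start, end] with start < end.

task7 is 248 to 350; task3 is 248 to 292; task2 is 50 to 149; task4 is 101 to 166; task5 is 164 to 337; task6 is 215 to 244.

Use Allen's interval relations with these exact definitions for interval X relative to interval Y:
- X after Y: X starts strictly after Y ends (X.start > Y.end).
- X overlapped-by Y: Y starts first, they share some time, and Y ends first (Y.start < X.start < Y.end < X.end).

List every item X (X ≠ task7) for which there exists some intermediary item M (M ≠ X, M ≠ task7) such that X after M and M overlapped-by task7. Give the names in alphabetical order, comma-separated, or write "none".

none

Target task7 = [248, 350].
Intermediaries M with M overlapped-by task7: none.
Union: none.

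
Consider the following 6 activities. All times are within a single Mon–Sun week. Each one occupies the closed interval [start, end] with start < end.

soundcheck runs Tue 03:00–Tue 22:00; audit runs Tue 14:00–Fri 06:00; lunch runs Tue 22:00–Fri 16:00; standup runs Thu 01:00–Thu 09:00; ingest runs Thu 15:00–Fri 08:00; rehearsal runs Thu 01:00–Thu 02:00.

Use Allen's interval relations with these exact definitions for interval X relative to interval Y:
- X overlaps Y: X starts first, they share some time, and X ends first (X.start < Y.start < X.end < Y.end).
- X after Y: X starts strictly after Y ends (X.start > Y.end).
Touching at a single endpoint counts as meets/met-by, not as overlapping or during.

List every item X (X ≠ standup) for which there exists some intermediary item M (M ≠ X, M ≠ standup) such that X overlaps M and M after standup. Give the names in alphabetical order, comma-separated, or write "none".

Target standup = [Thu 01:00, Thu 09:00].
Intermediaries M with M after standup: ingest.
Via ingest — items with X overlaps ingest: audit.
Union: audit.

audit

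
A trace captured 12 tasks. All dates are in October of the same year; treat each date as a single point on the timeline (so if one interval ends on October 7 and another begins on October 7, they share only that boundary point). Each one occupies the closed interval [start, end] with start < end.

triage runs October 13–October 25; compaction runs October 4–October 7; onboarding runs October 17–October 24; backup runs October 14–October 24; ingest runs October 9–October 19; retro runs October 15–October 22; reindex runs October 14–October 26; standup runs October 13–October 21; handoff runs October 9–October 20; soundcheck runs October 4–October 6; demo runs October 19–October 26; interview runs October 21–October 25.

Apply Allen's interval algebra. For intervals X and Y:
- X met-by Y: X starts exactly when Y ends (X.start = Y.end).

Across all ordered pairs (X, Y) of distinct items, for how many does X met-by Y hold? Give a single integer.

Checking all 132 ordered pairs for relation 'met-by'; matching pairs in alphabetical order:
(demo, ingest): demo met-by ingest ✓
(interview, standup): interview met-by standup ✓
Count: 2.

2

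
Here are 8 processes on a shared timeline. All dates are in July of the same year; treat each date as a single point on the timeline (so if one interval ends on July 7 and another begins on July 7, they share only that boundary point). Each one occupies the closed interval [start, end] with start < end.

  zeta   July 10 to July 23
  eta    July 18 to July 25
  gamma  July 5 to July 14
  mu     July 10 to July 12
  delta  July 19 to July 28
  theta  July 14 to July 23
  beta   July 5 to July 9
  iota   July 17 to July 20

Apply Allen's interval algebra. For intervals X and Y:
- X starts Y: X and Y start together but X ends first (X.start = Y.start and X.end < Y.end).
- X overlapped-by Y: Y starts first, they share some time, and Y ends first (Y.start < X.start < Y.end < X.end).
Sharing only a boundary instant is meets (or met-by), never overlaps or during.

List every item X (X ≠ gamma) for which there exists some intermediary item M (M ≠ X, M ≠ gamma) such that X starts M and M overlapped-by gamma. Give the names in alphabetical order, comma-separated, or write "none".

mu

Target gamma = [July 5, July 14].
Intermediaries M with M overlapped-by gamma: zeta.
Via zeta — items with X starts zeta: mu.
Union: mu.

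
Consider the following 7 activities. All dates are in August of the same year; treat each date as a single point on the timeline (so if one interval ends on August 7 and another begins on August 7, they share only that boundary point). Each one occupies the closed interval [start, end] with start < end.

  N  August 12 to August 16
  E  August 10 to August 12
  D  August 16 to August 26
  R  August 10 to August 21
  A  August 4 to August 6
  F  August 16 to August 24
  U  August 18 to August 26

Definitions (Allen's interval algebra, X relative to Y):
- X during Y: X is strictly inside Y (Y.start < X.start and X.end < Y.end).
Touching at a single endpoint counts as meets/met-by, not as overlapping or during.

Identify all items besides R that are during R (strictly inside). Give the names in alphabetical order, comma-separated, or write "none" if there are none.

N

Target R = [August 10, August 21].
A [August 4, August 6] → before → no.
D [August 16, August 26] → overlapped-by → no.
E [August 10, August 12] → starts → no.
F [August 16, August 24] → overlapped-by → no.
N [August 12, August 16] → during → yes.
U [August 18, August 26] → overlapped-by → no.
Result: N.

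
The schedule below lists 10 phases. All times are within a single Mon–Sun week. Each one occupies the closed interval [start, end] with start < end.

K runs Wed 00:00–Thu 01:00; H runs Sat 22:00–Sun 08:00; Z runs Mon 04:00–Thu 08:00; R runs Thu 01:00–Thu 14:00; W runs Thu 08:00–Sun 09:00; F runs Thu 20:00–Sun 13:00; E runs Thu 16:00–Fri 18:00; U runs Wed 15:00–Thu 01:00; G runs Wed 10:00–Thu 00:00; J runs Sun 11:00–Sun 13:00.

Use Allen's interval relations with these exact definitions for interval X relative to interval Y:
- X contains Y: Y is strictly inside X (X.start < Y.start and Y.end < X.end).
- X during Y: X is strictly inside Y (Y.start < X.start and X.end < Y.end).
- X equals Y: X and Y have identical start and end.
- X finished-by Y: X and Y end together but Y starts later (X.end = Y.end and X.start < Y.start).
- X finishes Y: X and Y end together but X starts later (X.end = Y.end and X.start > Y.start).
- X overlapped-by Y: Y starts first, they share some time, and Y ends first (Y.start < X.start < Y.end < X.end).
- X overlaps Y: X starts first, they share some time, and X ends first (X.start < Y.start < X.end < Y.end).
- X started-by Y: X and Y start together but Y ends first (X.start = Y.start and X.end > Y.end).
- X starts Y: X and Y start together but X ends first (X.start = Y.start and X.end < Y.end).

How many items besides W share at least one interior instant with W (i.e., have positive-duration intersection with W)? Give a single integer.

Target W = [Thu 08:00, Sun 09:00].
E [Thu 16:00, Fri 18:00] → during → counts.
F [Thu 20:00, Sun 13:00] → overlapped-by → counts.
G [Wed 10:00, Thu 00:00] → before → no.
H [Sat 22:00, Sun 08:00] → during → counts.
J [Sun 11:00, Sun 13:00] → after → no.
K [Wed 00:00, Thu 01:00] → before → no.
R [Thu 01:00, Thu 14:00] → overlaps → counts.
U [Wed 15:00, Thu 01:00] → before → no.
Z [Mon 04:00, Thu 08:00] → meets → no.
Total: 4.

4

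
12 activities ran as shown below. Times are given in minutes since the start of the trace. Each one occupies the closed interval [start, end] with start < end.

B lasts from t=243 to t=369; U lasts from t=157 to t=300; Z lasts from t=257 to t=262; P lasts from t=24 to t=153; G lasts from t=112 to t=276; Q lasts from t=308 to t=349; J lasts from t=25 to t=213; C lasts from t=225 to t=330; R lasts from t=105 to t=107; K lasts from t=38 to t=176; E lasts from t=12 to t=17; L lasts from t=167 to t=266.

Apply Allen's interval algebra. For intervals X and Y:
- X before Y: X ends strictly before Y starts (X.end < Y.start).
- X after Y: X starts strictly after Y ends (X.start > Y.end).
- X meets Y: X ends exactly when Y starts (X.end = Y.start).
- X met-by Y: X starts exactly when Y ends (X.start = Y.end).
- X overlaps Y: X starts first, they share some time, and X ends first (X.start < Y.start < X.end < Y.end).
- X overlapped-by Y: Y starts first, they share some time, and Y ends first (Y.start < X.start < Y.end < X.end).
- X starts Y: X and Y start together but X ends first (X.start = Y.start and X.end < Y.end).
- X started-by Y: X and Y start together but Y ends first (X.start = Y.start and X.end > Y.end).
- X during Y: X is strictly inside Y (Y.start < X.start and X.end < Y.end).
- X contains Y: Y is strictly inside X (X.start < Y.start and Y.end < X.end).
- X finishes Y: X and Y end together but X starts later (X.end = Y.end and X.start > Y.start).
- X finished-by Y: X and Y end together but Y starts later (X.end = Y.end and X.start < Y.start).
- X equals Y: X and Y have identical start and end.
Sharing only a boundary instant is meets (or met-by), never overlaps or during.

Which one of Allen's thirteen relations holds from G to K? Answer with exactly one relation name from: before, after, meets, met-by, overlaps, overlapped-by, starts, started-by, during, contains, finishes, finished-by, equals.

G = [t=112, t=276]; K = [t=38, t=176].
Compare endpoints: G.start > K.start, G.start < K.end, G.end > K.start, G.end > K.end.
That pattern is 'overlapped-by'.

overlapped-by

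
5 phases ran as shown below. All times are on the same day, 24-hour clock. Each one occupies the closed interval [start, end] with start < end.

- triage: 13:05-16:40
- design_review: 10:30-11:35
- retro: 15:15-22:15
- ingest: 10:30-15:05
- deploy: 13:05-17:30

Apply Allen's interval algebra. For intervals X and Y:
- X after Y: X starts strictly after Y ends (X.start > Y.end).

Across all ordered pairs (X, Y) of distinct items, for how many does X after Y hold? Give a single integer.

4

Checking all 20 ordered pairs for relation 'after'; matching pairs in alphabetical order:
(deploy, design_review): deploy after design_review ✓
(retro, design_review): retro after design_review ✓
(retro, ingest): retro after ingest ✓
(triage, design_review): triage after design_review ✓
Count: 4.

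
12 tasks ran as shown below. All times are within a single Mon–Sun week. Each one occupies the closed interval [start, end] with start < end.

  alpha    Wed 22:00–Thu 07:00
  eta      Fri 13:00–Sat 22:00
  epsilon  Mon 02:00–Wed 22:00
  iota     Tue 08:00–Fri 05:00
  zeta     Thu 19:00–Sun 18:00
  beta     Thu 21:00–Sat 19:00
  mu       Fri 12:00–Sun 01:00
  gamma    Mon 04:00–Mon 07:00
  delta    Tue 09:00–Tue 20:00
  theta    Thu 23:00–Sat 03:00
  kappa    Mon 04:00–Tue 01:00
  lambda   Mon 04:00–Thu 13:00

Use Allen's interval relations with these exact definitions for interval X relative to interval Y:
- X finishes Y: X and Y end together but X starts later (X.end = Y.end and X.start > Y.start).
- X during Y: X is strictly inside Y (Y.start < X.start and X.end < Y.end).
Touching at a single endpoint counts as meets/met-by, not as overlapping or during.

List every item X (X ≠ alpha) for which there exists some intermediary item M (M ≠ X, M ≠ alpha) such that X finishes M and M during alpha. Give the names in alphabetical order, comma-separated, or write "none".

none

Target alpha = [Wed 22:00, Thu 07:00].
Intermediaries M with M during alpha: none.
Union: none.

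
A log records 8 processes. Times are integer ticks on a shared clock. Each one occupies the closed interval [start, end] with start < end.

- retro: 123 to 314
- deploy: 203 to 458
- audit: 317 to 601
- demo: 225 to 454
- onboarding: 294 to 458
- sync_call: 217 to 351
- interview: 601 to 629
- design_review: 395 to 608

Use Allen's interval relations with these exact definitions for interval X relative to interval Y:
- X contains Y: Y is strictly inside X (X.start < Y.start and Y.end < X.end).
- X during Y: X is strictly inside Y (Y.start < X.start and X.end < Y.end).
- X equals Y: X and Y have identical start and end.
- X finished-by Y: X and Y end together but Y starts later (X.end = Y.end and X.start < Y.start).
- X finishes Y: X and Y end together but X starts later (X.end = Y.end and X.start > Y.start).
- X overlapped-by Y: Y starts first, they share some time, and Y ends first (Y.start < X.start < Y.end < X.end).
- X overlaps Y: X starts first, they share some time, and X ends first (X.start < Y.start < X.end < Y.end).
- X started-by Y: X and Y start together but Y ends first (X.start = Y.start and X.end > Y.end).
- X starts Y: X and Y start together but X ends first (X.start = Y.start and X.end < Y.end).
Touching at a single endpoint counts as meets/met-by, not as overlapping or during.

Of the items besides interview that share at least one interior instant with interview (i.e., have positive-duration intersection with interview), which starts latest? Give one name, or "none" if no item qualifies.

design_review

Target interview = [601, 629].
audit [317, 601] → meets → excluded.
demo [225, 454] → before → excluded.
deploy [203, 458] → before → excluded.
design_review [395, 608] → overlaps → candidate.
onboarding [294, 458] → before → excluded.
retro [123, 314] → before → excluded.
sync_call [217, 351] → before → excluded.
Among candidates, latest start is 395 → design_review.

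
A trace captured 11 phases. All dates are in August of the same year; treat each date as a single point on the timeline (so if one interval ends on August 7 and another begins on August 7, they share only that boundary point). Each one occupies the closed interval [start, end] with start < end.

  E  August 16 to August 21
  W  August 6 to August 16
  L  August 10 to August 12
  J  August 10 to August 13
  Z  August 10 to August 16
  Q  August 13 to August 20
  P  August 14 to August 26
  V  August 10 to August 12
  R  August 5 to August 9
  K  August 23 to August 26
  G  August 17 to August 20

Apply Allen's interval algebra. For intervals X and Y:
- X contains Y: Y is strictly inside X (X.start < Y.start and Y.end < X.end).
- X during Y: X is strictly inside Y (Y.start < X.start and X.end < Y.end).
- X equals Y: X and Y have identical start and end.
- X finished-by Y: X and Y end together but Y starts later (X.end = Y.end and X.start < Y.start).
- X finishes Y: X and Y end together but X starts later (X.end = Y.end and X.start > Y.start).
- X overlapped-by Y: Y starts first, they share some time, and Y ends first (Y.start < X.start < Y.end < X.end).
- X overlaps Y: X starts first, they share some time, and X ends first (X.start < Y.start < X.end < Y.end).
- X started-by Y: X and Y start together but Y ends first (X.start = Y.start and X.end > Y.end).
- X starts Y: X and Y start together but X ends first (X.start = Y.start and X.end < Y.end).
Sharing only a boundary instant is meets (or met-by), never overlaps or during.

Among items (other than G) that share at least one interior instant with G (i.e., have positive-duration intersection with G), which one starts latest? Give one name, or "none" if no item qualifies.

Target G = [August 17, August 20].
E [August 16, August 21] → contains → candidate.
J [August 10, August 13] → before → excluded.
K [August 23, August 26] → after → excluded.
L [August 10, August 12] → before → excluded.
P [August 14, August 26] → contains → candidate.
Q [August 13, August 20] → finished-by → candidate.
R [August 5, August 9] → before → excluded.
V [August 10, August 12] → before → excluded.
W [August 6, August 16] → before → excluded.
Z [August 10, August 16] → before → excluded.
Among candidates, latest start is August 16 → E.

E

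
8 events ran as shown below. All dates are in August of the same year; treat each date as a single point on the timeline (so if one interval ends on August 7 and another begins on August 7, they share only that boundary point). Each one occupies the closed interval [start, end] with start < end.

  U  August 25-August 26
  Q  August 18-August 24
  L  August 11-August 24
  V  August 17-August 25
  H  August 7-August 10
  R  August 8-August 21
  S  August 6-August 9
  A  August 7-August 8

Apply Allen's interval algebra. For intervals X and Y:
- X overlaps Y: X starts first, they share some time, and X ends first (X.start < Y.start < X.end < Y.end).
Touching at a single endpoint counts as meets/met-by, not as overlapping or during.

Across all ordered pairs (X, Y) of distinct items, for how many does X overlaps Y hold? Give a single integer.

Checking all 56 ordered pairs for relation 'overlaps'; matching pairs in alphabetical order:
(H, R): H overlaps R ✓
(L, V): L overlaps V ✓
(R, L): R overlaps L ✓
(R, Q): R overlaps Q ✓
(R, V): R overlaps V ✓
(S, H): S overlaps H ✓
(S, R): S overlaps R ✓
Count: 7.

7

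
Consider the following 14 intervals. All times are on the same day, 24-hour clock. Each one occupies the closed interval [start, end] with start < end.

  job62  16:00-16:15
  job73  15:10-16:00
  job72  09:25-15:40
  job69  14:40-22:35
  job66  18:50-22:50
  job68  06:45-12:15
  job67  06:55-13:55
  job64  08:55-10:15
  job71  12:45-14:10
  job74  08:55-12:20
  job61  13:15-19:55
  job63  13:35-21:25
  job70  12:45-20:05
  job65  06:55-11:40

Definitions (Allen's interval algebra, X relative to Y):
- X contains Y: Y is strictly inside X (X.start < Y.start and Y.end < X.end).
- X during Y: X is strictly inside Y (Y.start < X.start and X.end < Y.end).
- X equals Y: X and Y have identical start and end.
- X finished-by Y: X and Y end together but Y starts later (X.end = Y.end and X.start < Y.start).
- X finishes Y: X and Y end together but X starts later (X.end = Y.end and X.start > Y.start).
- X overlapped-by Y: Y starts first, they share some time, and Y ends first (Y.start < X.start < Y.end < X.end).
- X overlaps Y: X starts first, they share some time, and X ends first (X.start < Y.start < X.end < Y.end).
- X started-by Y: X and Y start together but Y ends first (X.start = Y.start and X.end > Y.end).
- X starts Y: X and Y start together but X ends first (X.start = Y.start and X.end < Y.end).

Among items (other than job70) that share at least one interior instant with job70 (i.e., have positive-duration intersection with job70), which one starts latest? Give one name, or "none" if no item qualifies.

Target job70 = [12:45, 20:05].
job61 [13:15, 19:55] → during → candidate.
job62 [16:00, 16:15] → during → candidate.
job63 [13:35, 21:25] → overlapped-by → candidate.
job64 [08:55, 10:15] → before → excluded.
job65 [06:55, 11:40] → before → excluded.
job66 [18:50, 22:50] → overlapped-by → candidate.
job67 [06:55, 13:55] → overlaps → candidate.
job68 [06:45, 12:15] → before → excluded.
job69 [14:40, 22:35] → overlapped-by → candidate.
job71 [12:45, 14:10] → starts → candidate.
job72 [09:25, 15:40] → overlaps → candidate.
job73 [15:10, 16:00] → during → candidate.
job74 [08:55, 12:20] → before → excluded.
Among candidates, latest start is 18:50 → job66.

job66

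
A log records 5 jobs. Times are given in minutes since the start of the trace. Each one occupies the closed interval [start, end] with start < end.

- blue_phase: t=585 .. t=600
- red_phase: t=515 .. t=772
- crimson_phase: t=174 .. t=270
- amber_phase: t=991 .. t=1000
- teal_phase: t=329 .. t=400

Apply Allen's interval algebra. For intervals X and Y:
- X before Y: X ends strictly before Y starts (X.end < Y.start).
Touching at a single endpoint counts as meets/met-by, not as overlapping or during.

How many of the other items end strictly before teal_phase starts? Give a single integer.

Target teal_phase = [t=329, t=400].
amber_phase [t=991, t=1000] → after → no.
blue_phase [t=585, t=600] → after → no.
crimson_phase [t=174, t=270] → before → counts.
red_phase [t=515, t=772] → after → no.
Total: 1.

1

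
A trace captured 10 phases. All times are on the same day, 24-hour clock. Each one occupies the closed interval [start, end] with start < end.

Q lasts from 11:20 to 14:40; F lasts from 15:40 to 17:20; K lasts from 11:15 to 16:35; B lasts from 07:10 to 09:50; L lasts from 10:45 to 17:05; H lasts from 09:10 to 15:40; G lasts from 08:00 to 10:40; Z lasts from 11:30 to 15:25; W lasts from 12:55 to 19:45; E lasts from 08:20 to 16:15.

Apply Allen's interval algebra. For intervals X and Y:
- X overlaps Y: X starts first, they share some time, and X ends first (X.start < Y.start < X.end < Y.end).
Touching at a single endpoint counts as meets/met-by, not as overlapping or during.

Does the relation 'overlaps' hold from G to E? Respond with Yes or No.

G = [08:00, 10:40], E = [08:20, 16:15].
Actual relation of G to E: overlaps.
Asked whether 'overlaps' holds → Yes.

Yes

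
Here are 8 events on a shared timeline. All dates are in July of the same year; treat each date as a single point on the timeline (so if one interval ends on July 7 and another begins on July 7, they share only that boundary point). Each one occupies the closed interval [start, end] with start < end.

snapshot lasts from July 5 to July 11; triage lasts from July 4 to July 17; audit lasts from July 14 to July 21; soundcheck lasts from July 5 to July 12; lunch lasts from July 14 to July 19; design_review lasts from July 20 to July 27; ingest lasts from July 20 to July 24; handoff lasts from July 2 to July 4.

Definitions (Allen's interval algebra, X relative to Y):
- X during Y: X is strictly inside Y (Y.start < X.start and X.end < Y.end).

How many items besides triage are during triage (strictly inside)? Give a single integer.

Target triage = [July 4, July 17].
audit [July 14, July 21] → overlapped-by → no.
design_review [July 20, July 27] → after → no.
handoff [July 2, July 4] → meets → no.
ingest [July 20, July 24] → after → no.
lunch [July 14, July 19] → overlapped-by → no.
snapshot [July 5, July 11] → during → counts.
soundcheck [July 5, July 12] → during → counts.
Total: 2.

2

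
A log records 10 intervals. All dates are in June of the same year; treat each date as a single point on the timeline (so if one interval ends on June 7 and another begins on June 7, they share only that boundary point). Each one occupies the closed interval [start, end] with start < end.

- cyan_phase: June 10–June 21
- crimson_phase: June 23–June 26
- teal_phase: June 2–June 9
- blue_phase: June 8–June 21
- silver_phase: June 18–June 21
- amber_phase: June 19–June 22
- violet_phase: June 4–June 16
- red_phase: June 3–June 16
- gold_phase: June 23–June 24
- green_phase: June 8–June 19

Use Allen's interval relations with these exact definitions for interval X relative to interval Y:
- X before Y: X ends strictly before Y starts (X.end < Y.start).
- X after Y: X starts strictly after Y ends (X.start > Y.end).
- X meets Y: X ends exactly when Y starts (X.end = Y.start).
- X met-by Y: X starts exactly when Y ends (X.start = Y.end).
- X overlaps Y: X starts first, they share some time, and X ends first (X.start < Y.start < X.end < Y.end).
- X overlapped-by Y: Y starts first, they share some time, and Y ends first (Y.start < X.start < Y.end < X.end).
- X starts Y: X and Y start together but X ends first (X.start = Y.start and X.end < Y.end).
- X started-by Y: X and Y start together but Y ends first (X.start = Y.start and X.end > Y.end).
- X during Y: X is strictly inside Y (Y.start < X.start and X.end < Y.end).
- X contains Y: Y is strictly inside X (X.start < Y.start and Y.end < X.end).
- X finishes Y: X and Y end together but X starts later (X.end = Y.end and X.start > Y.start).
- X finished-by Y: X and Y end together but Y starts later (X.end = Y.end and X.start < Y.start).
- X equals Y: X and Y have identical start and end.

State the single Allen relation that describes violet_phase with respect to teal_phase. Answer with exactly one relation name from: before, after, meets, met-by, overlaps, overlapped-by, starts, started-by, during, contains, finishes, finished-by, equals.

violet_phase = [June 4, June 16]; teal_phase = [June 2, June 9].
Compare endpoints: violet_phase.start > teal_phase.start, violet_phase.start < teal_phase.end, violet_phase.end > teal_phase.start, violet_phase.end > teal_phase.end.
That pattern is 'overlapped-by'.

overlapped-by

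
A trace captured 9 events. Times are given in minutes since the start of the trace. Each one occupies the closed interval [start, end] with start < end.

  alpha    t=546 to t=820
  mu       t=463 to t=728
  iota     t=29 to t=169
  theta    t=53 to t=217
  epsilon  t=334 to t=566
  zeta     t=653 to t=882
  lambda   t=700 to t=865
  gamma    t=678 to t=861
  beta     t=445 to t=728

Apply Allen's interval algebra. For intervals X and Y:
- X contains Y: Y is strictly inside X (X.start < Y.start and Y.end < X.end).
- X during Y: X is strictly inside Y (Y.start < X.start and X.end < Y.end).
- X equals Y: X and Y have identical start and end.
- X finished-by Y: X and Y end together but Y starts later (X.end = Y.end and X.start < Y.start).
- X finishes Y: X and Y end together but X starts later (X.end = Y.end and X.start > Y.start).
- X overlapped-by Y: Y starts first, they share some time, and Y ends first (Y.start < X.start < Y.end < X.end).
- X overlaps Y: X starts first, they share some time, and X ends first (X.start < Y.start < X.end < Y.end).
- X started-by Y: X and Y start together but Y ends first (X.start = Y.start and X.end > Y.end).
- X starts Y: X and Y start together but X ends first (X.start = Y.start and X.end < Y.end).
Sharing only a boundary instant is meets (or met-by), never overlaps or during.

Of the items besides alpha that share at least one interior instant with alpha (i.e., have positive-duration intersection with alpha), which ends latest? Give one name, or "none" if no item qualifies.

zeta

Target alpha = [t=546, t=820].
beta [t=445, t=728] → overlaps → candidate.
epsilon [t=334, t=566] → overlaps → candidate.
gamma [t=678, t=861] → overlapped-by → candidate.
iota [t=29, t=169] → before → excluded.
lambda [t=700, t=865] → overlapped-by → candidate.
mu [t=463, t=728] → overlaps → candidate.
theta [t=53, t=217] → before → excluded.
zeta [t=653, t=882] → overlapped-by → candidate.
Among candidates, latest end is t=882 → zeta.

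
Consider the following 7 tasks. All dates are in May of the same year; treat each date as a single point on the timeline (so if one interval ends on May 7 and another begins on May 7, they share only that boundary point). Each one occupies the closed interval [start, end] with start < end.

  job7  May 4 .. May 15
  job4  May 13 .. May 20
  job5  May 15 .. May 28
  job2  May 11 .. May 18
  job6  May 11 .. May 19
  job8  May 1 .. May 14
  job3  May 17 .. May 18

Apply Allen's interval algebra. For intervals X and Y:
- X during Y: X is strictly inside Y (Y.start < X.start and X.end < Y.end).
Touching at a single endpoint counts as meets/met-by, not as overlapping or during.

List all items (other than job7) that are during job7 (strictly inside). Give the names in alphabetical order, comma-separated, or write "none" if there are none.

Target job7 = [May 4, May 15].
job2 [May 11, May 18] → overlapped-by → no.
job3 [May 17, May 18] → after → no.
job4 [May 13, May 20] → overlapped-by → no.
job5 [May 15, May 28] → met-by → no.
job6 [May 11, May 19] → overlapped-by → no.
job8 [May 1, May 14] → overlaps → no.
Result: none.

none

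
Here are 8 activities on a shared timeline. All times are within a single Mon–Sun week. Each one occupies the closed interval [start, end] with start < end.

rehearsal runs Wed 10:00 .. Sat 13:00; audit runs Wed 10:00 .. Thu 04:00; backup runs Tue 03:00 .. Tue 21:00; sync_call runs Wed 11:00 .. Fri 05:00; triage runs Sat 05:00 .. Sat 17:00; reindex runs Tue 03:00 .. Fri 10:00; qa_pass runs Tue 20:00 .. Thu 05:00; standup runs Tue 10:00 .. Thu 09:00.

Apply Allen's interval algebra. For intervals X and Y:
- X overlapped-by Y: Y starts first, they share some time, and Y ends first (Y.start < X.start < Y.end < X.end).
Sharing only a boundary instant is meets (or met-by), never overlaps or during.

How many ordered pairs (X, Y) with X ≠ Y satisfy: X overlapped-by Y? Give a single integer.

9

Checking all 56 ordered pairs for relation 'overlapped-by'; matching pairs in alphabetical order:
(qa_pass, backup): qa_pass overlapped-by backup ✓
(rehearsal, qa_pass): rehearsal overlapped-by qa_pass ✓
(rehearsal, reindex): rehearsal overlapped-by reindex ✓
(rehearsal, standup): rehearsal overlapped-by standup ✓
(standup, backup): standup overlapped-by backup ✓
(sync_call, audit): sync_call overlapped-by audit ✓
(sync_call, qa_pass): sync_call overlapped-by qa_pass ✓
(sync_call, standup): sync_call overlapped-by standup ✓
(triage, rehearsal): triage overlapped-by rehearsal ✓
Count: 9.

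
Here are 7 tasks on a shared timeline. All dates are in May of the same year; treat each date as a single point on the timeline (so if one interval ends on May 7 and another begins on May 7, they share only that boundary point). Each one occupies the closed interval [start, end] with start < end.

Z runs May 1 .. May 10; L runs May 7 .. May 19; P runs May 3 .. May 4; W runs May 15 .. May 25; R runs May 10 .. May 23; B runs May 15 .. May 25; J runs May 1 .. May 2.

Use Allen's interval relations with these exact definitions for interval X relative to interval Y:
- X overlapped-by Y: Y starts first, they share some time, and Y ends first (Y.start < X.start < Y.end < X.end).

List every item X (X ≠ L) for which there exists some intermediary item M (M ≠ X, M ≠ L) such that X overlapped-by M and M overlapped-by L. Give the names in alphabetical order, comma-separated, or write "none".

Target L = [May 7, May 19].
Intermediaries M with M overlapped-by L: B, R, W.
Via B — items with X overlapped-by B: none.
Via R — items with X overlapped-by R: B, W.
Via W — items with X overlapped-by W: none.
Union: B, W.

B, W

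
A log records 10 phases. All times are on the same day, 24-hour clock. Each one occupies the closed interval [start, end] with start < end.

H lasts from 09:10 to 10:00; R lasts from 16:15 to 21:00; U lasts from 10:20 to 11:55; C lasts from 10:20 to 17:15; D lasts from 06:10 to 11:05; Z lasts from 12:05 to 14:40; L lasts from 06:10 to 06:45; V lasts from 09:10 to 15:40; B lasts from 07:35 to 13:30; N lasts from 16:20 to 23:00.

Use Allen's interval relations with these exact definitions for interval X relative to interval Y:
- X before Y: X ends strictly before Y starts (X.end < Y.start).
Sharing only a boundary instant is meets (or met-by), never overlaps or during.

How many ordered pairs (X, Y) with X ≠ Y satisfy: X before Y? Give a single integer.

25

Checking all 90 ordered pairs for relation 'before'; matching pairs in alphabetical order:
(B, N): B before N ✓
(B, R): B before R ✓
(D, N): D before N ✓
(D, R): D before R ✓
(D, Z): D before Z ✓
(H, C): H before C ✓
(H, N): H before N ✓
(H, R): H before R ✓
(H, U): H before U ✓
(H, Z): H before Z ✓
(L, B): L before B ✓
(L, C): L before C ✓
(L, H): L before H ✓
(L, N): L before N ✓
(L, R): L before R ✓
(L, U): L before U ✓
(L, V): L before V ✓
(L, Z): L before Z ✓
(U, N): U before N ✓
(U, R): U before R ✓
(U, Z): U before Z ✓
(V, N): V before N ✓
(V, R): V before R ✓
(Z, N): Z before N ✓
... plus 1 further pairs not listed.
Count: 25.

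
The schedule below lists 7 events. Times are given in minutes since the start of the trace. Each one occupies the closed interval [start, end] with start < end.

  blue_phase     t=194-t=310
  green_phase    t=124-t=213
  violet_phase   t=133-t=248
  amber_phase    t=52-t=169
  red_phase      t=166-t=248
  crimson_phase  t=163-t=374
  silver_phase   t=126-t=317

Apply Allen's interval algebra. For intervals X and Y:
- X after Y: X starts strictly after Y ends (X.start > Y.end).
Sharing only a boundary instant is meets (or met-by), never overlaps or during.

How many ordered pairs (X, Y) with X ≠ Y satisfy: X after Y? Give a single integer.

1

Checking all 42 ordered pairs for relation 'after'; matching pairs in alphabetical order:
(blue_phase, amber_phase): blue_phase after amber_phase ✓
Count: 1.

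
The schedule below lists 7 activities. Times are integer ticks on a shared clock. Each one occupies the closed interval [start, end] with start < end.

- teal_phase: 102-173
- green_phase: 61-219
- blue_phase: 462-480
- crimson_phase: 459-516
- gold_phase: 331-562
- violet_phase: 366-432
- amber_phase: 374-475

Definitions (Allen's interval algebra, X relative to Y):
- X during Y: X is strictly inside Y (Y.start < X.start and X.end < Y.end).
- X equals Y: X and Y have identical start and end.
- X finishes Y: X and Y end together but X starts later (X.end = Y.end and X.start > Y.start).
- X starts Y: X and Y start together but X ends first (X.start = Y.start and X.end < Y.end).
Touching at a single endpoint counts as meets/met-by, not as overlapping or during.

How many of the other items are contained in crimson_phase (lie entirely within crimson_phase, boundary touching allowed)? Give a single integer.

1

Target crimson_phase = [459, 516].
amber_phase [374, 475] → overlaps → no.
blue_phase [462, 480] → during → counts.
gold_phase [331, 562] → contains → no.
green_phase [61, 219] → before → no.
teal_phase [102, 173] → before → no.
violet_phase [366, 432] → before → no.
Total: 1.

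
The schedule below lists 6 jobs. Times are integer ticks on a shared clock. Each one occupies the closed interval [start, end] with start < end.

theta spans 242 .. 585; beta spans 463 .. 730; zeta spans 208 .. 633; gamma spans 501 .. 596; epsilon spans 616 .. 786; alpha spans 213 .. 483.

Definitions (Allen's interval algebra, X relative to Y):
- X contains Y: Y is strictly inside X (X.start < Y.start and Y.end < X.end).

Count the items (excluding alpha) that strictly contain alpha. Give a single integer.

1

Target alpha = [213, 483].
beta [463, 730] → overlapped-by → no.
epsilon [616, 786] → after → no.
gamma [501, 596] → after → no.
theta [242, 585] → overlapped-by → no.
zeta [208, 633] → contains → counts.
Total: 1.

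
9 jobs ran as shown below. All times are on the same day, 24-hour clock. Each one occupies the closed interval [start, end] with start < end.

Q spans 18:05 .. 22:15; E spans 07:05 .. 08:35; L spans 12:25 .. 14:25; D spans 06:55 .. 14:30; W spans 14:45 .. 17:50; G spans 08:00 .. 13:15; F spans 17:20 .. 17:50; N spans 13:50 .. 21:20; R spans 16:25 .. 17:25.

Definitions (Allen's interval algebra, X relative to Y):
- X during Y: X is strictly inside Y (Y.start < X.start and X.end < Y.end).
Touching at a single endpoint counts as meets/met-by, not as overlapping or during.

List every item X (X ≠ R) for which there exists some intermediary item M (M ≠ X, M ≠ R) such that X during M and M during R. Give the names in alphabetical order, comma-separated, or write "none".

none

Target R = [16:25, 17:25].
Intermediaries M with M during R: none.
Union: none.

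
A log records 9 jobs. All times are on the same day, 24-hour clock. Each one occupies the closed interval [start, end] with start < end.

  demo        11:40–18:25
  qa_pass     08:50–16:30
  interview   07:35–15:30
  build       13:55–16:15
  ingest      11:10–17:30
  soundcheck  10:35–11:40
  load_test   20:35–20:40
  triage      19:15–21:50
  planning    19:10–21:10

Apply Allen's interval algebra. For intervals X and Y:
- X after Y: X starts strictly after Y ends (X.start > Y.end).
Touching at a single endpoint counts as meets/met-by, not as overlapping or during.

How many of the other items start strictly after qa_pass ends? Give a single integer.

Target qa_pass = [08:50, 16:30].
build [13:55, 16:15] → during → no.
demo [11:40, 18:25] → overlapped-by → no.
ingest [11:10, 17:30] → overlapped-by → no.
interview [07:35, 15:30] → overlaps → no.
load_test [20:35, 20:40] → after → counts.
planning [19:10, 21:10] → after → counts.
soundcheck [10:35, 11:40] → during → no.
triage [19:15, 21:50] → after → counts.
Total: 3.

3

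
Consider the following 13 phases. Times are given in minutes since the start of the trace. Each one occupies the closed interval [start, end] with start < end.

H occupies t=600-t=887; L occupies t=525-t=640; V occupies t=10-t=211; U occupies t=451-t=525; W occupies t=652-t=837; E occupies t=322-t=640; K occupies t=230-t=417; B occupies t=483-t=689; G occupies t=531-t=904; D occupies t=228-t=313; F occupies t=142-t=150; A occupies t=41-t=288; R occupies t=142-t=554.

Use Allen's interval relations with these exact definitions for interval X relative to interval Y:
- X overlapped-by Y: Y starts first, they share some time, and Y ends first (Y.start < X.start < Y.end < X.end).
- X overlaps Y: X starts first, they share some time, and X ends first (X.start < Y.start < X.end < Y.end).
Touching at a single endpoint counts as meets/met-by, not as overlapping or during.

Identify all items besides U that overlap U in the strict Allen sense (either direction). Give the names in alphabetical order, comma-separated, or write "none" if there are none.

B

Target U = [t=451, t=525].
A [t=41, t=288] → before → no.
B [t=483, t=689] → overlapped-by → yes.
D [t=228, t=313] → before → no.
E [t=322, t=640] → contains → no.
F [t=142, t=150] → before → no.
G [t=531, t=904] → after → no.
H [t=600, t=887] → after → no.
K [t=230, t=417] → before → no.
L [t=525, t=640] → met-by → no.
R [t=142, t=554] → contains → no.
V [t=10, t=211] → before → no.
W [t=652, t=837] → after → no.
Result: B.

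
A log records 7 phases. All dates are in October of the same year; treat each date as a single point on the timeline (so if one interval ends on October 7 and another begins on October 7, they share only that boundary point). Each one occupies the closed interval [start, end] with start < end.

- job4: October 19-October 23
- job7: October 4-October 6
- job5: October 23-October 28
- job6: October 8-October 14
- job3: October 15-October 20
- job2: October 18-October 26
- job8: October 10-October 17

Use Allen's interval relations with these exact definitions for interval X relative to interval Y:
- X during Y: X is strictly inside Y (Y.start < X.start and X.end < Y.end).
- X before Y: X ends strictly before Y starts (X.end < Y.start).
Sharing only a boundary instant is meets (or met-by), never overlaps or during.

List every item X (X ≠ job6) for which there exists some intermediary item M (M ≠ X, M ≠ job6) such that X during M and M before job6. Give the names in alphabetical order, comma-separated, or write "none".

Target job6 = [October 8, October 14].
Intermediaries M with M before job6: job7.
Via job7 — items with X during job7: none.
Union: none.

none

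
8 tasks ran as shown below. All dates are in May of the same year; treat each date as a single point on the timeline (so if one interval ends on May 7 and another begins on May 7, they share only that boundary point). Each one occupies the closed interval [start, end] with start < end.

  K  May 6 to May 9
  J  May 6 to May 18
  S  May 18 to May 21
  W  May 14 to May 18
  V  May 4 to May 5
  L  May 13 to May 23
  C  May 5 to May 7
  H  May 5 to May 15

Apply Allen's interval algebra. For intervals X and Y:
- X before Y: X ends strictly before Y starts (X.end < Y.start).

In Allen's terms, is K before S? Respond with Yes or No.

K = [May 6, May 9], S = [May 18, May 21].
Actual relation of K to S: before.
Asked whether 'before' holds → Yes.

Yes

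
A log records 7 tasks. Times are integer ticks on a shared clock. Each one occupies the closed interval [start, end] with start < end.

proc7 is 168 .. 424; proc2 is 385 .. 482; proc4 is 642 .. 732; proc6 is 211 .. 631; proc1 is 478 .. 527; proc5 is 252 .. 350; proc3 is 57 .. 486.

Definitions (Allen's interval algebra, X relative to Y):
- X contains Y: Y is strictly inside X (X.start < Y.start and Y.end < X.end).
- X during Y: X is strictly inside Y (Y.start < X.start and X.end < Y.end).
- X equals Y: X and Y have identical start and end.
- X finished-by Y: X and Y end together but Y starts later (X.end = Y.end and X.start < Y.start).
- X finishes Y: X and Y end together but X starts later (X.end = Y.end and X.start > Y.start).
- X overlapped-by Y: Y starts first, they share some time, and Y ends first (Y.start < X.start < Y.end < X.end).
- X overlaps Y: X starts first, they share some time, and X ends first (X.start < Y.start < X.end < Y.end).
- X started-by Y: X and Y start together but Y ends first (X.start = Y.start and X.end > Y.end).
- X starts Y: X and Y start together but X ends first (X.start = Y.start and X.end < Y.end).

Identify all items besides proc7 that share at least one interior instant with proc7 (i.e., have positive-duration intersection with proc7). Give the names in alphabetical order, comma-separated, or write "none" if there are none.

Target proc7 = [168, 424].
proc1 [478, 527] → after → no.
proc2 [385, 482] → overlapped-by → yes.
proc3 [57, 486] → contains → yes.
proc4 [642, 732] → after → no.
proc5 [252, 350] → during → yes.
proc6 [211, 631] → overlapped-by → yes.
Result: proc2, proc3, proc5, proc6.

proc2, proc3, proc5, proc6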